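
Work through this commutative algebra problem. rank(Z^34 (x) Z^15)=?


rank(M(x)N) = rank(M)*rank(N)
34*15 = 510


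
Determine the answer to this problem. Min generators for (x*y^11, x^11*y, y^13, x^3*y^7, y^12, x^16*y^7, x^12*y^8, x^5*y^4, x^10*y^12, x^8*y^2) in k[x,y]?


Remove redundant (divisible by others).
x^16*y^7 redundant.
x^12*y^8 redundant.
x^10*y^12 redundant.
y^13 redundant.
Min: x^11*y, x^8*y^2, x^5*y^4, x^3*y^7, x*y^11, y^12
Count=6


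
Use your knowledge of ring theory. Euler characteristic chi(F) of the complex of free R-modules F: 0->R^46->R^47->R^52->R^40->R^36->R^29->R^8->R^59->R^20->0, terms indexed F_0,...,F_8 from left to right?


chi = sum (-1)^i * rank:
(-1)^0*46=46
(-1)^1*47=-47
(-1)^2*52=52
(-1)^3*40=-40
(-1)^4*36=36
(-1)^5*29=-29
(-1)^6*8=8
(-1)^7*59=-59
(-1)^8*20=20
chi=-13


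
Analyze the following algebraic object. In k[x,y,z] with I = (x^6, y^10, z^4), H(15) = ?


Need i<6, j<10, k<4 with i+j+k=15.
For each i, j ranges over max(0,15-i-3)..min(9,15-i):
  i=0: j in [12,9] -> 0
  i=1: j in [11,9] -> 0
  i=2: j in [10,9] -> 0
  i=3: j in [9,9] -> 1
  i=4: j in [8,9] -> 2
  i=5: j in [7,9] -> 3
H(15) = 0+0+0+1+2+3 = 6


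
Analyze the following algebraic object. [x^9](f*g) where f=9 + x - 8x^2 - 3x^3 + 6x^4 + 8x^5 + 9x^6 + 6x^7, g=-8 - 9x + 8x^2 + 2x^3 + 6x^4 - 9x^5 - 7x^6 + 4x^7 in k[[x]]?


[x^9] = sum a_i*b_j, i+j=9
  -8*4=-32
  -3*-7=21
  6*-9=-54
  8*6=48
  9*2=18
  6*8=48
Sum=49


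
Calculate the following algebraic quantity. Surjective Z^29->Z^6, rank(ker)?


rank(ker) = 29-6 = 23


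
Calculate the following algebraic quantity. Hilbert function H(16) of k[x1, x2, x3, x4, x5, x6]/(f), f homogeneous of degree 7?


C(21,5)-C(14,5)=20349-2002=18347


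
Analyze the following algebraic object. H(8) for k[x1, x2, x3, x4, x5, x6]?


C(d+n-1,n-1)=C(13,5)=1287


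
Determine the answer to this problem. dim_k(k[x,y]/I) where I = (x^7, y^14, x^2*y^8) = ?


k[x,y]/I, I = (x^7, y^14, x^2*y^8)
Rect: 7x14=98. Corner: (7-2)x(14-8)=30.
dim = 98-30 = 68


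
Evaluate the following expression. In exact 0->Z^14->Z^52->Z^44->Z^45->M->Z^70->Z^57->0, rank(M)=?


Alt sum=0:
(-1)^0*14 + (-1)^1*52 + (-1)^2*44 + (-1)^3*45 + (-1)^4*? + (-1)^5*70 + (-1)^6*57=0
rank(M)=52


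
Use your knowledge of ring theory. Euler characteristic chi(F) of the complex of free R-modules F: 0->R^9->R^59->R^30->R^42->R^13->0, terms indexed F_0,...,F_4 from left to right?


chi = sum (-1)^i * rank:
(-1)^0*9=9
(-1)^1*59=-59
(-1)^2*30=30
(-1)^3*42=-42
(-1)^4*13=13
chi=-49


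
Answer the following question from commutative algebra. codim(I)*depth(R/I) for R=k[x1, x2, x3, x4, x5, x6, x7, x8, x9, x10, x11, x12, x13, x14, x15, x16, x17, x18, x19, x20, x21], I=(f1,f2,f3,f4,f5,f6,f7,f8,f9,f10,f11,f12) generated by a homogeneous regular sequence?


codim=12, depth=dim(R/I)=21-12=9
Product=12*9=108


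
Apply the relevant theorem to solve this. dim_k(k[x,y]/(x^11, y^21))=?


Basis: x^i*y^j, i<11, j<21
11*21=231


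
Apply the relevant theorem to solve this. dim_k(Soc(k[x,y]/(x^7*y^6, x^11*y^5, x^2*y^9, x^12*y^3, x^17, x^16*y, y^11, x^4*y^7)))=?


Socle = ann(m) = span of standard monomials u with x*u, y*u in I (staircase corners).
Minimal generators: x^17, x^16*y, x^12*y^3, x^11*y^5, x^7*y^6, x^4*y^7, x^2*y^9, y^11
Corners: xy^10, x^3y^8, x^6y^6, x^10y^5, x^11y^4, x^15y^2, x^16
Socle dim=7


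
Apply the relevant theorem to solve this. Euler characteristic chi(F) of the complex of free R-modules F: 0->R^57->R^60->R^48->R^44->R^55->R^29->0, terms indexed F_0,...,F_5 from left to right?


chi = sum (-1)^i * rank:
(-1)^0*57=57
(-1)^1*60=-60
(-1)^2*48=48
(-1)^3*44=-44
(-1)^4*55=55
(-1)^5*29=-29
chi=27


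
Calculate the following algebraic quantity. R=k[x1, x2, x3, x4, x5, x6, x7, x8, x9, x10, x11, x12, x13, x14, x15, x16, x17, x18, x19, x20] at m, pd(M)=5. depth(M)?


pd+depth=depth(R)=20
depth=20-5=15


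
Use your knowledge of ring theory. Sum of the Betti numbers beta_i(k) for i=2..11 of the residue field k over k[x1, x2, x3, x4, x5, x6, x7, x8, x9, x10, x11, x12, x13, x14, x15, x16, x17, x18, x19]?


Koszul resolution: beta_i(k)=C(n,i), n=19
C(19,2)=171, C(19,3)=969, C(19,4)=3876, C(19,5)=11628, C(19,6)=27132, C(19,7)=50388, C(19,8)=75582, C(19,9)=92378, C(19,10)=92378, C(19,11)=75582
Sum=430084


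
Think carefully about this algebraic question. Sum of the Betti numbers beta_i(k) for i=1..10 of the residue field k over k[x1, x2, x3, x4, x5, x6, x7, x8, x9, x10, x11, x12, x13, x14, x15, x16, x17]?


Koszul resolution: beta_i(k)=C(n,i), n=17
C(17,1)=17, C(17,2)=136, C(17,3)=680, C(17,4)=2380, C(17,5)=6188, C(17,6)=12376, C(17,7)=19448, C(17,8)=24310, C(17,9)=24310, C(17,10)=19448
Sum=109293


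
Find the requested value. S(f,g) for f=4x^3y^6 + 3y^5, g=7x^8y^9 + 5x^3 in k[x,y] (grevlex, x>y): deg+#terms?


LT(f)=4x^3y^6, LT(g)=7x^8y^9
lcm(LM)=x^8y^9
S(f,g) (scaled by 28 to clear denominators) = 7x^5y^3*f - 4*g = 21x^5y^8 - 20x^3
2 terms, deg 13.
13+2=15


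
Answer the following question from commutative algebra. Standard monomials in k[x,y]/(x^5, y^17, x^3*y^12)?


k[x,y]/I, I = (x^5, y^17, x^3*y^12)
Rect: 5x17=85. Corner: (5-3)x(17-12)=10.
dim = 85-10 = 75


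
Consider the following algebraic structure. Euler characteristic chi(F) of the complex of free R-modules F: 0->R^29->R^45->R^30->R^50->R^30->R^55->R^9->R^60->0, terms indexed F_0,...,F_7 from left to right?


chi = sum (-1)^i * rank:
(-1)^0*29=29
(-1)^1*45=-45
(-1)^2*30=30
(-1)^3*50=-50
(-1)^4*30=30
(-1)^5*55=-55
(-1)^6*9=9
(-1)^7*60=-60
chi=-112


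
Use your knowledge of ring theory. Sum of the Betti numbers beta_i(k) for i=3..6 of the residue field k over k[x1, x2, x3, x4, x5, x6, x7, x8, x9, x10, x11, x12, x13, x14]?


Koszul resolution: beta_i(k)=C(n,i), n=14
C(14,3)=364, C(14,4)=1001, C(14,5)=2002, C(14,6)=3003
Sum=6370


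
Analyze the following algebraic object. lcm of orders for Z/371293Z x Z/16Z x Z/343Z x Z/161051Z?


Exponent = lcm of the cyclic orders; pairwise coprime => product.
13^5*2^4*7^3*11^5=371293*16*343*161051=328166533879184


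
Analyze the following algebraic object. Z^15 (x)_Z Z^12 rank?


rank(M(x)N) = rank(M)*rank(N)
15*12 = 180


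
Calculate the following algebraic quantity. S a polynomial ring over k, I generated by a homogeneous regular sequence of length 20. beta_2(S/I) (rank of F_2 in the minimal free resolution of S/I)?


Regular sequence => Koszul complex is the minimal free resolution.
Syz_1 minimally generated by Koszul relations f_i*e_j - f_j*e_i (i<j): mu(Syz_1) = beta_2 = C(m,2) = m(m-1)/2
m=20
20*19/2 = 190


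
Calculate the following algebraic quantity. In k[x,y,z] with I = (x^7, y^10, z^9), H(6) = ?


Need i<7, j<10, k<9 with i+j+k=6.
For each i, j ranges over max(0,6-i-8)..min(9,6-i):
  i=0: j in [0,6] -> 7
  i=1: j in [0,5] -> 6
  i=2: j in [0,4] -> 5
  i=3: j in [0,3] -> 4
  i=4: j in [0,2] -> 3
  i=5: j in [0,1] -> 2
  i=6: j in [0,0] -> 1
H(6) = 7+6+5+4+3+2+1 = 28


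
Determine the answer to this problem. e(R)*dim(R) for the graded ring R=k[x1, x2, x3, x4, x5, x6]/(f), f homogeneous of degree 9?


e(R)=deg(f)=9, dim(R)=6-1=5
e*dim=9*5=45


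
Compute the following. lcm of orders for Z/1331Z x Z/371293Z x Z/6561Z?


Exponent = lcm of the cyclic orders; pairwise coprime => product.
11^3*13^5*3^8=1331*371293*6561=3242387039463


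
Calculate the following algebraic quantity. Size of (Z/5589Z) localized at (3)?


3-primary part: 5589=3^5*23
Size=3^5=243


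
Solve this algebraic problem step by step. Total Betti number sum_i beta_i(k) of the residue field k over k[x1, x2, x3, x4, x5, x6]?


Koszul resolution: beta_i(k)=C(n,i), n=6
sum_i C(6,i) = 2^6 = 64


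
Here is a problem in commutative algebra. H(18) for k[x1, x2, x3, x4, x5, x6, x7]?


C(d+n-1,n-1)=C(24,6)=134596


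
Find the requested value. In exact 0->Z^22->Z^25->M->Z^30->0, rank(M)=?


Alt sum=0:
(-1)^0*22 + (-1)^1*25 + (-1)^2*? + (-1)^3*30=0
rank(M)=33


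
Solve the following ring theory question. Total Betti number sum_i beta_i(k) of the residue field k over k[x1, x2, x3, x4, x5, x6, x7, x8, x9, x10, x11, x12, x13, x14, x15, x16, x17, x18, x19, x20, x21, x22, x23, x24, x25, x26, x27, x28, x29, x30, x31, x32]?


Koszul resolution: beta_i(k)=C(n,i), n=32
sum_i C(32,i) = 2^32 = 4294967296


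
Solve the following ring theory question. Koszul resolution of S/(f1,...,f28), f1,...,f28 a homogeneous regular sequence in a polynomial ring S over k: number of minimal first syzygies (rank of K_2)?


Regular sequence => Koszul complex is the minimal free resolution.
Syz_1 minimally generated by Koszul relations f_i*e_j - f_j*e_i (i<j): mu(Syz_1) = beta_2 = C(m,2) = m(m-1)/2
m=28
28*27/2 = 378


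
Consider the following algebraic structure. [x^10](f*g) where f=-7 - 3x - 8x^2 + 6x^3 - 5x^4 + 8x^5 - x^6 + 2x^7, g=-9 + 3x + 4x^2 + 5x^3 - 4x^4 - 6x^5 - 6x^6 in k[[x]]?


[x^10] = sum a_i*b_j, i+j=10
  -5*-6=30
  8*-6=-48
  -1*-4=4
  2*5=10
Sum=-4


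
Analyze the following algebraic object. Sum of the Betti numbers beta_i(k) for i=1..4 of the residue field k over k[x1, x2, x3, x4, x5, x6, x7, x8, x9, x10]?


Koszul resolution: beta_i(k)=C(n,i), n=10
C(10,1)=10, C(10,2)=45, C(10,3)=120, C(10,4)=210
Sum=385


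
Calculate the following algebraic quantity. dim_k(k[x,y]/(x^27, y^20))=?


Basis: x^i*y^j, i<27, j<20
27*20=540


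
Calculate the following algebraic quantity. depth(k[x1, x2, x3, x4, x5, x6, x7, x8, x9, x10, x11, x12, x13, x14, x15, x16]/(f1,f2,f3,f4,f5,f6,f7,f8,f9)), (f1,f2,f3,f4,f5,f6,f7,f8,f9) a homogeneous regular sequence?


depth(R)=16
depth(R/I)=16-9=7


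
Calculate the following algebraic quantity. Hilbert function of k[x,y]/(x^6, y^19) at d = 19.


k[x,y], I = (x^6, y^19), d = 19
Need i < 6 and d-i < 19.
Range: 1 <= i <= 5.
H(19) = 5


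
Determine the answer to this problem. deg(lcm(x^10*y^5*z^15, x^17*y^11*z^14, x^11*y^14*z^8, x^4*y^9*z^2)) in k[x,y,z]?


lcm = componentwise max:
x: max(10,17,11,4)=17
y: max(5,11,14,9)=14
z: max(15,14,8,2)=15
Total=17+14+15=46


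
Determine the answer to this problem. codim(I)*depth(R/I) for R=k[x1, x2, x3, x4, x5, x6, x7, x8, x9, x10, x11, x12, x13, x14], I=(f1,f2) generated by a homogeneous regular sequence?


codim=2, depth=dim(R/I)=14-2=12
Product=2*12=24


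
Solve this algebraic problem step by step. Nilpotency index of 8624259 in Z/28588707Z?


8624259^k mod 28588707:
k=1: 8624259
k=2: 5143824
k=3: 2000376
k=4: 19837062
k=5: 20420505
k=6: 0
First zero at k = 6


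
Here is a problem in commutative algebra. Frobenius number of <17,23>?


gcd(17,23)=1 => F=ab-a-b=17*23-17-23=391-40=351


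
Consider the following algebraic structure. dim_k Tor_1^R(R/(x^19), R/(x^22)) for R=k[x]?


Tor_1(R/I,R/J)=(I cap J)/IJ=(x^22)/(x^41)
dim=41-22=min(19,22)=19


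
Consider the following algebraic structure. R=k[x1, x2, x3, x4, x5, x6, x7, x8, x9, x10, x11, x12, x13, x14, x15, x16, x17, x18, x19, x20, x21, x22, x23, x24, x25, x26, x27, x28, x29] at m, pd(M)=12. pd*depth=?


pd+depth=29
depth=29-12=17
pd*depth=12*17=204


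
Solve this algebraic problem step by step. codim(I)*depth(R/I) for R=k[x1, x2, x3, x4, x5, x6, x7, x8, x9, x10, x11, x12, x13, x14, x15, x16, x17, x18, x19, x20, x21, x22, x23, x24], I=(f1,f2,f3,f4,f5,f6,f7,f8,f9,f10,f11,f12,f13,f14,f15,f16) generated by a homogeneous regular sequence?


codim=16, depth=dim(R/I)=24-16=8
Product=16*8=128


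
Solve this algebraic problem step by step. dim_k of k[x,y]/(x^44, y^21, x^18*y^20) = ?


k[x,y]/I, I = (x^44, y^21, x^18*y^20)
Rect: 44x21=924. Corner: (44-18)x(21-20)=26.
dim = 924-26 = 898


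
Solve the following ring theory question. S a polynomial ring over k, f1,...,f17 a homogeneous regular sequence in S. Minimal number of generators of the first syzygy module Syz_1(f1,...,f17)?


Regular sequence => Koszul complex is the minimal free resolution.
Syz_1 minimally generated by Koszul relations f_i*e_j - f_j*e_i (i<j): mu(Syz_1) = beta_2 = C(m,2) = m(m-1)/2
m=17
17*16/2 = 136


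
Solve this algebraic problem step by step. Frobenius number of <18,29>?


gcd(18,29)=1 => F=ab-a-b=18*29-18-29=522-47=475


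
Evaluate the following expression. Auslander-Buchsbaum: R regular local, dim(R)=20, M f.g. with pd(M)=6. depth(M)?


pd+depth=depth(R)=20
depth=20-6=14


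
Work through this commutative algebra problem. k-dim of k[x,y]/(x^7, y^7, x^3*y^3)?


k[x,y]/I, I = (x^7, y^7, x^3*y^3)
Rect: 7x7=49. Corner: (7-3)x(7-3)=16.
dim = 49-16 = 33


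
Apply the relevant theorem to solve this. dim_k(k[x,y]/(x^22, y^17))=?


Basis: x^i*y^j, i<22, j<17
22*17=374


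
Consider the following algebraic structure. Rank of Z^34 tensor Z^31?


rank(M(x)N) = rank(M)*rank(N)
34*31 = 1054


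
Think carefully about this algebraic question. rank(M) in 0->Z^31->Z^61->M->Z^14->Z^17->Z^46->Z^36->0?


Alt sum=0:
(-1)^0*31 + (-1)^1*61 + (-1)^2*? + (-1)^3*14 + (-1)^4*17 + (-1)^5*46 + (-1)^6*36=0
rank(M)=37


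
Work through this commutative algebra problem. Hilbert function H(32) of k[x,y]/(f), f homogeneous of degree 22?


H(t)=d for t>=d-1.
d=22, t=32
H(32)=22


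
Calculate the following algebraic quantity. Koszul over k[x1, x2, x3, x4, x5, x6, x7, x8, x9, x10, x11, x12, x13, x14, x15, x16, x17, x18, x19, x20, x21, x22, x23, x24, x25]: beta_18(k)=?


C(n,i)=C(25,18)=480700


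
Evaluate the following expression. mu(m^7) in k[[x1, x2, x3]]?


C(n+d-1,d)=C(9,7)=36


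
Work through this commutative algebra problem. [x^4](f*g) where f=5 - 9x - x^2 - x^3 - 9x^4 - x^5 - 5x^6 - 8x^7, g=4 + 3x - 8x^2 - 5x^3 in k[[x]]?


[x^4] = sum a_i*b_j, i+j=4
  -9*-5=45
  -1*-8=8
  -1*3=-3
  -9*4=-36
Sum=14


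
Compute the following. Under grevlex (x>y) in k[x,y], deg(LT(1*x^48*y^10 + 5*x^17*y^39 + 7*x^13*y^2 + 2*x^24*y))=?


LT: 1*x^48*y^10
deg_x=48, deg_y=10
Total=48+10=58


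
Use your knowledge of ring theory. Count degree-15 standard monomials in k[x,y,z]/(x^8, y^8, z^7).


Need i<8, j<8, k<7 with i+j+k=15.
For each i, j ranges over max(0,15-i-6)..min(7,15-i):
  i=0: j in [9,7] -> 0
  i=1: j in [8,7] -> 0
  i=2: j in [7,7] -> 1
  i=3: j in [6,7] -> 2
  i=4: j in [5,7] -> 3
  i=5: j in [4,7] -> 4
  i=6: j in [3,7] -> 5
  i=7: j in [2,7] -> 6
H(15) = 0+0+1+2+3+4+5+6 = 21


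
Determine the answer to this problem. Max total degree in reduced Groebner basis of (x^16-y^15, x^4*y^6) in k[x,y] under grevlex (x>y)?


LT(f1)=x^16, LT(f2)=x^4y^6, lcm=x^16y^6
S(f1,f2) = y^6*f1 - x^12*f2 = -y^21
Reduced GB = {f1, f2, y^21}; degrees 16, 10, 21
Max = 21


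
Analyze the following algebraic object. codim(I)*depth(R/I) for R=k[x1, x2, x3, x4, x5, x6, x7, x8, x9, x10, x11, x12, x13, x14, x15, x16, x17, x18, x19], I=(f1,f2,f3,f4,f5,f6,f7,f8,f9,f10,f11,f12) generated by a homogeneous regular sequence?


codim=12, depth=dim(R/I)=19-12=7
Product=12*7=84


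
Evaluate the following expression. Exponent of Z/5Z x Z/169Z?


Exponent = lcm of the cyclic orders; pairwise coprime => product.
5^1*13^2=5*169=845


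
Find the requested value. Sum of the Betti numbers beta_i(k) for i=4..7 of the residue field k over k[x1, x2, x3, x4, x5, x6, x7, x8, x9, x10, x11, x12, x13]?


Koszul resolution: beta_i(k)=C(n,i), n=13
C(13,4)=715, C(13,5)=1287, C(13,6)=1716, C(13,7)=1716
Sum=5434


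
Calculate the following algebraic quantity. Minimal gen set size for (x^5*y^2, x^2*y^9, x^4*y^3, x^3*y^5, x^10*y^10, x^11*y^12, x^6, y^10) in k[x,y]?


Remove redundant (divisible by others).
x^11*y^12 redundant.
x^10*y^10 redundant.
Min: x^6, x^5*y^2, x^4*y^3, x^3*y^5, x^2*y^9, y^10
Count=6


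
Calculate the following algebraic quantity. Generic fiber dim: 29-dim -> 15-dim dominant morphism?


dim(fiber)=dim(X)-dim(Y)=29-15=14


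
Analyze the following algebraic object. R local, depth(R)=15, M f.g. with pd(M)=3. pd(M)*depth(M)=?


pd+depth=15
depth=15-3=12
pd*depth=3*12=36


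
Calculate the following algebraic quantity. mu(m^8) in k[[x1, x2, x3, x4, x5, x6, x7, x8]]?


C(n+d-1,d)=C(15,8)=6435


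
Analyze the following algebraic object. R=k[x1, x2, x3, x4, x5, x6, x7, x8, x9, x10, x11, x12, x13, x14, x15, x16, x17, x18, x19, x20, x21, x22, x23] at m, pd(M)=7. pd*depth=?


pd+depth=23
depth=23-7=16
pd*depth=7*16=112


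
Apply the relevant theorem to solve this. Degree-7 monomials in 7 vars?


C(d+n-1,n-1)=C(13,6)=1716


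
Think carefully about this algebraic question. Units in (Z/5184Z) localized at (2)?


Local ring = Z/64Z.
phi(64) = 2^5*(2-1) = 32


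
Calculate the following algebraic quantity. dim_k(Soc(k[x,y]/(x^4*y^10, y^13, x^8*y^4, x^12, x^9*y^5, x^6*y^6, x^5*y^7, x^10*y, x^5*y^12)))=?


Socle = ann(m) = span of standard monomials u with x*u, y*u in I (staircase corners).
Redundant generators: x^9*y^5, x^5*y^12
Minimal generators: x^12, x^10*y, x^8*y^4, x^6*y^6, x^5*y^7, x^4*y^10, y^13
Corners: x^3y^12, x^4y^9, x^5y^6, x^7y^5, x^9y^3, x^11
Socle dim=6


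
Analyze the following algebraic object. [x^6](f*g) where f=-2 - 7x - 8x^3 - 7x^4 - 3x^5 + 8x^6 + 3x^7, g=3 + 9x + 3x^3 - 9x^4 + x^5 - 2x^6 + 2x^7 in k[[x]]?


[x^6] = sum a_i*b_j, i+j=6
  -2*-2=4
  -7*1=-7
  -8*3=-24
  -3*9=-27
  8*3=24
Sum=-30


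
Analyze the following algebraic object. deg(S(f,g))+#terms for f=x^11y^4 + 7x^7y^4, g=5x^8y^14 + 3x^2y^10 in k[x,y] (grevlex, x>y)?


LT(f)=x^11y^4, LT(g)=5x^8y^14
lcm(LM)=x^11y^14
S(f,g) (scaled by 5 to clear denominators) = 5y^10*f - x^3*g = 35x^7y^14 - 3x^5y^10
2 terms, deg 21.
21+2=23


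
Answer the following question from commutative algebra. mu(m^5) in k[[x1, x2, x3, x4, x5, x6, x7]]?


C(n+d-1,d)=C(11,5)=462


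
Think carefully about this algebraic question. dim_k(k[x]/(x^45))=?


Basis: 1,x,...,x^44
dim=45


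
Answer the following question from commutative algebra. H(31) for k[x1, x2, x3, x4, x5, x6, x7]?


C(d+n-1,n-1)=C(37,6)=2324784


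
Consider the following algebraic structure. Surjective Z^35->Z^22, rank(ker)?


rank(ker) = 35-22 = 13


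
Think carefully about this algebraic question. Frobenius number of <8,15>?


gcd(8,15)=1 => F=ab-a-b=8*15-8-15=120-23=97


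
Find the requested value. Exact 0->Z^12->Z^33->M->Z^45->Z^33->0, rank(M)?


Alt sum=0:
(-1)^0*12 + (-1)^1*33 + (-1)^2*? + (-1)^3*45 + (-1)^4*33=0
rank(M)=33


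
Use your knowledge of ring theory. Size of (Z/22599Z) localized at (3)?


3-primary part: 22599=3^6*31
Size=3^6=729


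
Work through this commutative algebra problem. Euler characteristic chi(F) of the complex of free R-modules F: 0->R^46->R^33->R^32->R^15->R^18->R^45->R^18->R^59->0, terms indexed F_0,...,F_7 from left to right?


chi = sum (-1)^i * rank:
(-1)^0*46=46
(-1)^1*33=-33
(-1)^2*32=32
(-1)^3*15=-15
(-1)^4*18=18
(-1)^5*45=-45
(-1)^6*18=18
(-1)^7*59=-59
chi=-38


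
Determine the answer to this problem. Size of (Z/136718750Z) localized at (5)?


5-primary part: 136718750=5^10*14
Size=5^10=9765625


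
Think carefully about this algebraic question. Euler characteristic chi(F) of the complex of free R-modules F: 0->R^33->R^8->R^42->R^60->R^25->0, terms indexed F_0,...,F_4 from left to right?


chi = sum (-1)^i * rank:
(-1)^0*33=33
(-1)^1*8=-8
(-1)^2*42=42
(-1)^3*60=-60
(-1)^4*25=25
chi=32


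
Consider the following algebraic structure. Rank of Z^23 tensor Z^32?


rank(M(x)N) = rank(M)*rank(N)
23*32 = 736


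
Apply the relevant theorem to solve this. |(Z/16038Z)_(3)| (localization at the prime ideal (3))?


3-primary part: 16038=3^6*22
Size=3^6=729


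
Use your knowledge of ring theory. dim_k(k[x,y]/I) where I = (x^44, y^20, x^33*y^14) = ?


k[x,y]/I, I = (x^44, y^20, x^33*y^14)
Rect: 44x20=880. Corner: (44-33)x(20-14)=66.
dim = 880-66 = 814


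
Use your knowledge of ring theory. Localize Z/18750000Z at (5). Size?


5-primary part: 18750000=5^8*48
Size=5^8=390625


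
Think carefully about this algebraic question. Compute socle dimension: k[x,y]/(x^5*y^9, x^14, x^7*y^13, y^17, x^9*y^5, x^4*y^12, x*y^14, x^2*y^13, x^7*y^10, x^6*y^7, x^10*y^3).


Socle = ann(m) = span of standard monomials u with x*u, y*u in I (staircase corners).
Redundant generators: x^7*y^10, x^7*y^13
Minimal generators: x^14, x^10*y^3, x^9*y^5, x^6*y^7, x^5*y^9, x^4*y^12, x^2*y^13, x*y^14, y^17
Corners: y^16, xy^13, x^3y^12, x^4y^11, x^5y^8, x^8y^6, x^9y^4, x^13y^2
Socle dim=8


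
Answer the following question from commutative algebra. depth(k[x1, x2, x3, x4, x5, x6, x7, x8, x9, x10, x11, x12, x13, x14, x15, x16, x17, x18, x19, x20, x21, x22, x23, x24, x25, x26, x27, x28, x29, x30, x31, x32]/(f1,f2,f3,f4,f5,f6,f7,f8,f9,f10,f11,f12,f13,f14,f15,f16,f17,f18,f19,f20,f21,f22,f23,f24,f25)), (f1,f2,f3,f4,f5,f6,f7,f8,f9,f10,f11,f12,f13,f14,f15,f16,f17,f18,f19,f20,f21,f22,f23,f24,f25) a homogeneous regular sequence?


depth(R)=32
depth(R/I)=32-25=7


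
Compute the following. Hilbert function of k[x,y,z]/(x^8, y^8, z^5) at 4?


Need i<8, j<8, k<5 with i+j+k=4.
For each i, j ranges over max(0,4-i-4)..min(7,4-i):
  i=0: j in [0,4] -> 5
  i=1: j in [0,3] -> 4
  i=2: j in [0,2] -> 3
  i=3: j in [0,1] -> 2
  i=4: j in [0,0] -> 1
H(4) = 5+4+3+2+1 = 15


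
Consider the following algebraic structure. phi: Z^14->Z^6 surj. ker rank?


rank(ker) = 14-6 = 8


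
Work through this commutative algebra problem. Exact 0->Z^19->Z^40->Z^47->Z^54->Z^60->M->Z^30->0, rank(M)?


Alt sum=0:
(-1)^0*19 + (-1)^1*40 + (-1)^2*47 + (-1)^3*54 + (-1)^4*60 + (-1)^5*? + (-1)^6*30=0
rank(M)=62


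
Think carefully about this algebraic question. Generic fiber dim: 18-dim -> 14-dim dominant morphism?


dim(fiber)=dim(X)-dim(Y)=18-14=4


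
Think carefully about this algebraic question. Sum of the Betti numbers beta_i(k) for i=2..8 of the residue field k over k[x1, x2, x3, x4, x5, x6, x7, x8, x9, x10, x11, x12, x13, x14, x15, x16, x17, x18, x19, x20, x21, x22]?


Koszul resolution: beta_i(k)=C(n,i), n=22
C(22,2)=231, C(22,3)=1540, C(22,4)=7315, C(22,5)=26334, C(22,6)=74613, C(22,7)=170544, C(22,8)=319770
Sum=600347


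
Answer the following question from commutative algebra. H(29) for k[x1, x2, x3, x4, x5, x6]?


C(d+n-1,n-1)=C(34,5)=278256


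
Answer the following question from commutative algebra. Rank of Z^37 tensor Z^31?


rank(M(x)N) = rank(M)*rank(N)
37*31 = 1147


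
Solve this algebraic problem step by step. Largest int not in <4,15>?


gcd(4,15)=1 => F=ab-a-b=4*15-4-15=60-19=41


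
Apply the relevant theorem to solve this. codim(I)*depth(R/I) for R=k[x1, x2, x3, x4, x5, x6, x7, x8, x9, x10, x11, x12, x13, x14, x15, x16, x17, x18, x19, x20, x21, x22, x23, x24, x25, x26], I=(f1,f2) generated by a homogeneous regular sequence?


codim=2, depth=dim(R/I)=26-2=24
Product=2*24=48


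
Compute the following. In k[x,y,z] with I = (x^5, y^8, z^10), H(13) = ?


Need i<5, j<8, k<10 with i+j+k=13.
For each i, j ranges over max(0,13-i-9)..min(7,13-i):
  i=0: j in [4,7] -> 4
  i=1: j in [3,7] -> 5
  i=2: j in [2,7] -> 6
  i=3: j in [1,7] -> 7
  i=4: j in [0,7] -> 8
H(13) = 4+5+6+7+8 = 30


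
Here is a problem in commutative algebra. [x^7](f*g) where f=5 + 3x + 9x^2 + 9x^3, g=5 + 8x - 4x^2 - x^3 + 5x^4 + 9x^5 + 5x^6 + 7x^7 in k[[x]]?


[x^7] = sum a_i*b_j, i+j=7
  5*7=35
  3*5=15
  9*9=81
  9*5=45
Sum=176


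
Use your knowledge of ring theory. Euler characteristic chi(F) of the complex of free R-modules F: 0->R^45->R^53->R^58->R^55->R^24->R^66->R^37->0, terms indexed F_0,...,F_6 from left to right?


chi = sum (-1)^i * rank:
(-1)^0*45=45
(-1)^1*53=-53
(-1)^2*58=58
(-1)^3*55=-55
(-1)^4*24=24
(-1)^5*66=-66
(-1)^6*37=37
chi=-10


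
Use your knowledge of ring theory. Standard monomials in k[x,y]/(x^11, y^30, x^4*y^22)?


k[x,y]/I, I = (x^11, y^30, x^4*y^22)
Rect: 11x30=330. Corner: (11-4)x(30-22)=56.
dim = 330-56 = 274


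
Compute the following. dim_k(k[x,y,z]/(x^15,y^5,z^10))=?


Basis: x^iy^jz^k, i<15,j<5,k<10
15*5*10=750


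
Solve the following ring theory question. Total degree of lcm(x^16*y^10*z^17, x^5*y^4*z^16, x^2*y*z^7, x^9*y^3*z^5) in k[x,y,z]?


lcm = componentwise max:
x: max(16,5,2,9)=16
y: max(10,4,1,3)=10
z: max(17,16,7,5)=17
Total=16+10+17=43


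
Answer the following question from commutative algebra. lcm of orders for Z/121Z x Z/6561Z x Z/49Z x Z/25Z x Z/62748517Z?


Exponent = lcm of the cyclic orders; pairwise coprime => product.
11^2*3^8*7^2*5^2*13^7=121*6561*49*25*62748517=61023197894984325


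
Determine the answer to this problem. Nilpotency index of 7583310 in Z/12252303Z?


7583310^k mod 12252303:
k=1: 7583310
k=2: 2099601
k=3: 8501598
k=4: 7001316
k=5: 0
First zero at k = 5


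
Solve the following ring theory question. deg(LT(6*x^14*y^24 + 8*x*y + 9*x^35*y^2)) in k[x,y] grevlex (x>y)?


LT: 6*x^14*y^24
deg_x=14, deg_y=24
Total=14+24=38


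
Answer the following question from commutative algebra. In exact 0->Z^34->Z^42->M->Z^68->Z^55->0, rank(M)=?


Alt sum=0:
(-1)^0*34 + (-1)^1*42 + (-1)^2*? + (-1)^3*68 + (-1)^4*55=0
rank(M)=21


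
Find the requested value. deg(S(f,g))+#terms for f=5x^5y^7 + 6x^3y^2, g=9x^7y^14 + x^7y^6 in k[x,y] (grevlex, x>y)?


LT(f)=5x^5y^7, LT(g)=9x^7y^14
lcm(LM)=x^7y^14
S(f,g) (scaled by 45 to clear denominators) = 9x^2y^7*f - 5*g = 54x^5y^9 - 5x^7y^6
2 terms, deg 14.
14+2=16


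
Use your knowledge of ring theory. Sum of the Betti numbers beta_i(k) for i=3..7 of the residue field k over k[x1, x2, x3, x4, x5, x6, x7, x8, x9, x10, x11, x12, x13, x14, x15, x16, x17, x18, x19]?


Koszul resolution: beta_i(k)=C(n,i), n=19
C(19,3)=969, C(19,4)=3876, C(19,5)=11628, C(19,6)=27132, C(19,7)=50388
Sum=93993


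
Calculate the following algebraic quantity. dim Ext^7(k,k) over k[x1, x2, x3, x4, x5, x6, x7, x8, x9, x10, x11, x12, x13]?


C(n,i)=C(13,7)=1716


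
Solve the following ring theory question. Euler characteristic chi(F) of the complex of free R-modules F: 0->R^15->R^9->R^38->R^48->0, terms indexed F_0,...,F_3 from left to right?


chi = sum (-1)^i * rank:
(-1)^0*15=15
(-1)^1*9=-9
(-1)^2*38=38
(-1)^3*48=-48
chi=-4


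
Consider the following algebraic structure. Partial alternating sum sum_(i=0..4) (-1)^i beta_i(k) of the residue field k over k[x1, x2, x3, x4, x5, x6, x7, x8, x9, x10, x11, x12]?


Koszul resolution: beta_i(k)=C(n,i), n=12
sum_(i=0..p) (-1)^i C(n,i) = (-1)^p C(n-1,p)
(-1)^4*C(11,4) = (-1)^4*330 = 330


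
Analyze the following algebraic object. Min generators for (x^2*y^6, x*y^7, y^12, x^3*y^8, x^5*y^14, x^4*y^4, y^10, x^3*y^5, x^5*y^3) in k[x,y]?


Remove redundant (divisible by others).
x^3*y^8 redundant.
x^5*y^14 redundant.
y^12 redundant.
Min: x^5*y^3, x^4*y^4, x^3*y^5, x^2*y^6, x*y^7, y^10
Count=6


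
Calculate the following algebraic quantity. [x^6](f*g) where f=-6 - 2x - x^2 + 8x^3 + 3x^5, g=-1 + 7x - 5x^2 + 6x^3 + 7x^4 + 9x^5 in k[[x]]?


[x^6] = sum a_i*b_j, i+j=6
  -2*9=-18
  -1*7=-7
  8*6=48
  3*7=21
Sum=44


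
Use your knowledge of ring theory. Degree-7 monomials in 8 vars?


C(d+n-1,n-1)=C(14,7)=3432


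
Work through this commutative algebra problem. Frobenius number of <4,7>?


gcd(4,7)=1 => F=ab-a-b=4*7-4-7=28-11=17


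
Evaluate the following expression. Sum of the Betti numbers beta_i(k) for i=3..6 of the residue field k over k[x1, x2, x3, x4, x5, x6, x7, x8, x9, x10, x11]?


Koszul resolution: beta_i(k)=C(n,i), n=11
C(11,3)=165, C(11,4)=330, C(11,5)=462, C(11,6)=462
Sum=1419


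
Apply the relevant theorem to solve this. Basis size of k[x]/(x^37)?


Basis: 1,x,...,x^36
dim=37


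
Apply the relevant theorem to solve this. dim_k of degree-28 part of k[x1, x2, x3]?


C(d+n-1,n-1)=C(30,2)=435


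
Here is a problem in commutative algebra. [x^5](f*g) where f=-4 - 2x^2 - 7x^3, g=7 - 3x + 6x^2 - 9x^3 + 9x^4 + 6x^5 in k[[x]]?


[x^5] = sum a_i*b_j, i+j=5
  -4*6=-24
  -2*-9=18
  -7*6=-42
Sum=-48


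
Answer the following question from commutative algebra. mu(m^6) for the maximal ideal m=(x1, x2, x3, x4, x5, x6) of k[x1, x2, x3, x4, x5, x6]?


Graded Nakayama: mu(m^d) = dim_k (m^d/m^(d+1)) = #degree-6 monomials in 6 vars
C(n+d-1,d)=C(11,6)=462


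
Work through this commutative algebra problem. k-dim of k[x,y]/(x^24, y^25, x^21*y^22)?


k[x,y]/I, I = (x^24, y^25, x^21*y^22)
Rect: 24x25=600. Corner: (24-21)x(25-22)=9.
dim = 600-9 = 591


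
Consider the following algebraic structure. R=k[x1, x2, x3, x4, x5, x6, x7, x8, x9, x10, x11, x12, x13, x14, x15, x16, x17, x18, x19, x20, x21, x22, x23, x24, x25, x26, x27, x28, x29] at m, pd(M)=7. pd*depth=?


pd+depth=29
depth=29-7=22
pd*depth=7*22=154


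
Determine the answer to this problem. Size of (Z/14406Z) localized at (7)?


7-primary part: 14406=7^4*6
Size=7^4=2401


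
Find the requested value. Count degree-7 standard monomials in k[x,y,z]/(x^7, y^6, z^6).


Need i<7, j<6, k<6 with i+j+k=7.
For each i, j ranges over max(0,7-i-5)..min(5,7-i):
  i=0: j in [2,5] -> 4
  i=1: j in [1,5] -> 5
  i=2: j in [0,5] -> 6
  i=3: j in [0,4] -> 5
  i=4: j in [0,3] -> 4
  i=5: j in [0,2] -> 3
  i=6: j in [0,1] -> 2
H(7) = 4+5+6+5+4+3+2 = 29


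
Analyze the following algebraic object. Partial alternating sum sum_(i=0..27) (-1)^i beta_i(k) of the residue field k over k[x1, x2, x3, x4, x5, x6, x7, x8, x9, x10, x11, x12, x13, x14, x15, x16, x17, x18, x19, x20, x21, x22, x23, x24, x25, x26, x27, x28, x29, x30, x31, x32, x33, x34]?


Koszul resolution: beta_i(k)=C(n,i), n=34
sum_(i=0..p) (-1)^i C(n,i) = (-1)^p C(n-1,p)
(-1)^27*C(33,27) = (-1)^27*1107568 = -1107568


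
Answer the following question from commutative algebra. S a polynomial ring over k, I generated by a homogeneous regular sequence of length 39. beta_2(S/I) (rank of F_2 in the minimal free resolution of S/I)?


Regular sequence => Koszul complex is the minimal free resolution.
Syz_1 minimally generated by Koszul relations f_i*e_j - f_j*e_i (i<j): mu(Syz_1) = beta_2 = C(m,2) = m(m-1)/2
m=39
39*38/2 = 741


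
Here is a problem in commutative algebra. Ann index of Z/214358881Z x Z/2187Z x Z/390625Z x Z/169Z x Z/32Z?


Exponent = lcm of the cyclic orders; pairwise coprime => product.
11^8*3^7*5^8*13^2*2^5=214358881*2187*390625*169*32=990346068678037500000


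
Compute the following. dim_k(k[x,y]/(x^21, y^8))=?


Basis: x^i*y^j, i<21, j<8
21*8=168


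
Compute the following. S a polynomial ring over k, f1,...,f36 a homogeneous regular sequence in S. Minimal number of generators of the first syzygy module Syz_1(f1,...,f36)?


Regular sequence => Koszul complex is the minimal free resolution.
Syz_1 minimally generated by Koszul relations f_i*e_j - f_j*e_i (i<j): mu(Syz_1) = beta_2 = C(m,2) = m(m-1)/2
m=36
36*35/2 = 630


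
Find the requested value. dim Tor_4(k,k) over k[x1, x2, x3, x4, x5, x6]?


Koszul: C(n,i)=C(6,4)=15


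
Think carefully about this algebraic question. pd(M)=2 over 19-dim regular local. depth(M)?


pd+depth=depth(R)=19
depth=19-2=17


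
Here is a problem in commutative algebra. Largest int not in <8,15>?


gcd(8,15)=1 => F=ab-a-b=8*15-8-15=120-23=97


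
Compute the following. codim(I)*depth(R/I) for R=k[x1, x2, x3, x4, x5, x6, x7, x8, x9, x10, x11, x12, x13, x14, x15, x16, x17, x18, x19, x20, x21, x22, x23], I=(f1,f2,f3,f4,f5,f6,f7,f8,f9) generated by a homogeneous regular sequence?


codim=9, depth=dim(R/I)=23-9=14
Product=9*14=126


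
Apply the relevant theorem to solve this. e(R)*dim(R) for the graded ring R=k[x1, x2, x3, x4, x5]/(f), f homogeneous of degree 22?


e(R)=deg(f)=22, dim(R)=5-1=4
e*dim=22*4=88


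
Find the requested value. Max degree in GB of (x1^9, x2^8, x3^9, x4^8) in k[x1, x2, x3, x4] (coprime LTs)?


Pure powers, coprime LTs => already GB.
Degrees: 9, 8, 9, 8
Max=9


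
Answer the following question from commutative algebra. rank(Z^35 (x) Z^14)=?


rank(M(x)N) = rank(M)*rank(N)
35*14 = 490


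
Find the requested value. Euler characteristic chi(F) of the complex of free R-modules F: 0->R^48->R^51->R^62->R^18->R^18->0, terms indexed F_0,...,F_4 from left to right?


chi = sum (-1)^i * rank:
(-1)^0*48=48
(-1)^1*51=-51
(-1)^2*62=62
(-1)^3*18=-18
(-1)^4*18=18
chi=59


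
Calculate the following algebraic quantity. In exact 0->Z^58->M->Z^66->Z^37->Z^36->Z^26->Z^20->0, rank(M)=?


Alt sum=0:
(-1)^0*58 + (-1)^1*? + (-1)^2*66 + (-1)^3*37 + (-1)^4*36 + (-1)^5*26 + (-1)^6*20=0
rank(M)=117


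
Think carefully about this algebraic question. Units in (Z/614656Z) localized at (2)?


Local ring = Z/256Z.
phi(256) = 2^7*(2-1) = 128


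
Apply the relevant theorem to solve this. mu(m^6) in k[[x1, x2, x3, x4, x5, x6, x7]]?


C(n+d-1,d)=C(12,6)=924


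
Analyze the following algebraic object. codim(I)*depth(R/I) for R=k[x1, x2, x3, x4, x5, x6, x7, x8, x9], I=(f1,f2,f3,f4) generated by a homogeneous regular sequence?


codim=4, depth=dim(R/I)=9-4=5
Product=4*5=20


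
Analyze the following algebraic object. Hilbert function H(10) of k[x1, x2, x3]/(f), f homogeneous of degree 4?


C(12,2)-C(8,2)=66-28=38


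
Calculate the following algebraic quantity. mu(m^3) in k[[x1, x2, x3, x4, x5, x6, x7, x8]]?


C(n+d-1,d)=C(10,3)=120


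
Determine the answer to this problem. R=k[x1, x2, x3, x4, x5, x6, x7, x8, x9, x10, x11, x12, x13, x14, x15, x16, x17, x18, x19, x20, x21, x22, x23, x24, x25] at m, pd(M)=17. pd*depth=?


pd+depth=25
depth=25-17=8
pd*depth=17*8=136


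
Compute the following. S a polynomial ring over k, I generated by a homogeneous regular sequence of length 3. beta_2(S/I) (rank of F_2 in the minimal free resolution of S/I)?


Regular sequence => Koszul complex is the minimal free resolution.
Syz_1 minimally generated by Koszul relations f_i*e_j - f_j*e_i (i<j): mu(Syz_1) = beta_2 = C(m,2) = m(m-1)/2
m=3
3*2/2 = 3


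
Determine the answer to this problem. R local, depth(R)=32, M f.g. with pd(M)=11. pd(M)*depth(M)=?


pd+depth=32
depth=32-11=21
pd*depth=11*21=231


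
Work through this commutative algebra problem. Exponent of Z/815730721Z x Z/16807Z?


Exponent = lcm of the cyclic orders; pairwise coprime => product.
13^8*7^5=815730721*16807=13709986227847


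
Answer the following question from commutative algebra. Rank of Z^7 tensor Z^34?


rank(M(x)N) = rank(M)*rank(N)
7*34 = 238


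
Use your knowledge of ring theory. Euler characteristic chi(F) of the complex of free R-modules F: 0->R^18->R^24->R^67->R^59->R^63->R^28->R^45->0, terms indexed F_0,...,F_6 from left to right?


chi = sum (-1)^i * rank:
(-1)^0*18=18
(-1)^1*24=-24
(-1)^2*67=67
(-1)^3*59=-59
(-1)^4*63=63
(-1)^5*28=-28
(-1)^6*45=45
chi=82


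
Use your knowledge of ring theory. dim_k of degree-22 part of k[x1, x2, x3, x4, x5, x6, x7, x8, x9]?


C(d+n-1,n-1)=C(30,8)=5852925


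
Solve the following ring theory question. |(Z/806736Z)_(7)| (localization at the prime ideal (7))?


7-primary part: 806736=7^5*48
Size=7^5=16807


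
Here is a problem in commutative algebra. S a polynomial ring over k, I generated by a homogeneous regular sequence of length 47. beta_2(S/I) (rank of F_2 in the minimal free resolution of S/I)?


Regular sequence => Koszul complex is the minimal free resolution.
Syz_1 minimally generated by Koszul relations f_i*e_j - f_j*e_i (i<j): mu(Syz_1) = beta_2 = C(m,2) = m(m-1)/2
m=47
47*46/2 = 1081


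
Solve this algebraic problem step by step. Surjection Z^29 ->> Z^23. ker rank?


rank(ker) = 29-23 = 6


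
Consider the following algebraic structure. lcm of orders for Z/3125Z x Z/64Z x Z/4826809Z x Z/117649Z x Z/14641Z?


Exponent = lcm of the cyclic orders; pairwise coprime => product.
5^5*2^6*13^6*7^6*11^4=3125*64*4826809*117649*14641=1662834743826456200000


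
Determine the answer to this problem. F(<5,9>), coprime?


gcd(5,9)=1 => F=ab-a-b=5*9-5-9=45-14=31


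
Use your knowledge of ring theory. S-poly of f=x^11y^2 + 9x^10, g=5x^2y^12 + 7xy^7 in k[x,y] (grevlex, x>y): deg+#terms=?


LT(f)=x^11y^2, LT(g)=5x^2y^12
lcm(LM)=x^11y^12
S(f,g) (scaled by 5 to clear denominators) = 5y^10*f - x^9*g = 45x^10y^10 - 7x^10y^7
2 terms, deg 20.
20+2=22


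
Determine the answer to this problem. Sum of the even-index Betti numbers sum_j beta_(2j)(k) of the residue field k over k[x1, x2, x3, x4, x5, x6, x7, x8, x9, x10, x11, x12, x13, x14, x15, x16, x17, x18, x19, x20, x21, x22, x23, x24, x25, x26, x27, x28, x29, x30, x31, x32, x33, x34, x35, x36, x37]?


Koszul resolution: beta_i(k)=C(n,i), n=37
sum_even C(37,i) = 2^(n-1) = 2^36 = 68719476736


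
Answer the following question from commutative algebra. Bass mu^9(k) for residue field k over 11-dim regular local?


C(n,i)=C(11,9)=55


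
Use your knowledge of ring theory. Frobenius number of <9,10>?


gcd(9,10)=1 => F=ab-a-b=9*10-9-10=90-19=71


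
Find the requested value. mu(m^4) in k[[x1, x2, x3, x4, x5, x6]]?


C(n+d-1,d)=C(9,4)=126


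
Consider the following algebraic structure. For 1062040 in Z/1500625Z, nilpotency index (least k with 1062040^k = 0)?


1062040^k mod 1500625:
k=1: 1062040
k=2: 687225
k=3: 1457750
k=4: 0
First zero at k = 4


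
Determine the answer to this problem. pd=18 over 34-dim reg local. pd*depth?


pd+depth=34
depth=34-18=16
pd*depth=18*16=288


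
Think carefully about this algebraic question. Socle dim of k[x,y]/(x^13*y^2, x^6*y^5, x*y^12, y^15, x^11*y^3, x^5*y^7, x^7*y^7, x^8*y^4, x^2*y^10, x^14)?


Socle = ann(m) = span of standard monomials u with x*u, y*u in I (staircase corners).
Redundant generators: x^7*y^7
Minimal generators: x^14, x^13*y^2, x^11*y^3, x^8*y^4, x^6*y^5, x^5*y^7, x^2*y^10, x*y^12, y^15
Corners: y^14, xy^11, x^4y^9, x^5y^6, x^7y^4, x^10y^3, x^12y^2, x^13y
Socle dim=8


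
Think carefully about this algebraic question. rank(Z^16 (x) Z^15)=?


rank(M(x)N) = rank(M)*rank(N)
16*15 = 240


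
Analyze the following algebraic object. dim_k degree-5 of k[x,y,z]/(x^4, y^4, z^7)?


Need i<4, j<4, k<7 with i+j+k=5.
For each i, j ranges over max(0,5-i-6)..min(3,5-i):
  i=0: j in [0,3] -> 4
  i=1: j in [0,3] -> 4
  i=2: j in [0,3] -> 4
  i=3: j in [0,2] -> 3
H(5) = 4+4+4+3 = 15


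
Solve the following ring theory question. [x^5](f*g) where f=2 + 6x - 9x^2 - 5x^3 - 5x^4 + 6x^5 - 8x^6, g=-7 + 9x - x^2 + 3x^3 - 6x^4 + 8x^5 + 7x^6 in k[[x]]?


[x^5] = sum a_i*b_j, i+j=5
  2*8=16
  6*-6=-36
  -9*3=-27
  -5*-1=5
  -5*9=-45
  6*-7=-42
Sum=-129


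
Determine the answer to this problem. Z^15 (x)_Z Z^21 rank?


rank(M(x)N) = rank(M)*rank(N)
15*21 = 315


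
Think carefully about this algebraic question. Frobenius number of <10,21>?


gcd(10,21)=1 => F=ab-a-b=10*21-10-21=210-31=179


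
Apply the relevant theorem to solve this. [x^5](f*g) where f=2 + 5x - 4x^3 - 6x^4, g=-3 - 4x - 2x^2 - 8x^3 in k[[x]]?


[x^5] = sum a_i*b_j, i+j=5
  -4*-2=8
  -6*-4=24
Sum=32


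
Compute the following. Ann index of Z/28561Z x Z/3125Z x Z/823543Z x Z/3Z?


Exponent = lcm of the cyclic orders; pairwise coprime => product.
13^4*5^5*7^7*3^1=28561*3125*823543*3=220511358965625


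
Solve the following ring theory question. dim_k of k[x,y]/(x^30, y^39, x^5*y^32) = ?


k[x,y]/I, I = (x^30, y^39, x^5*y^32)
Rect: 30x39=1170. Corner: (30-5)x(39-32)=175.
dim = 1170-175 = 995


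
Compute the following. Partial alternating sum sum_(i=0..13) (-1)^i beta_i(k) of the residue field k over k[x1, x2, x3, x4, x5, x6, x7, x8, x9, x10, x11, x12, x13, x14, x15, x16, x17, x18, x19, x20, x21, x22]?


Koszul resolution: beta_i(k)=C(n,i), n=22
sum_(i=0..p) (-1)^i C(n,i) = (-1)^p C(n-1,p)
(-1)^13*C(21,13) = (-1)^13*203490 = -203490


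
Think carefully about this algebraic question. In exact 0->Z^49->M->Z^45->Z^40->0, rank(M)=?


Alt sum=0:
(-1)^0*49 + (-1)^1*? + (-1)^2*45 + (-1)^3*40=0
rank(M)=54
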